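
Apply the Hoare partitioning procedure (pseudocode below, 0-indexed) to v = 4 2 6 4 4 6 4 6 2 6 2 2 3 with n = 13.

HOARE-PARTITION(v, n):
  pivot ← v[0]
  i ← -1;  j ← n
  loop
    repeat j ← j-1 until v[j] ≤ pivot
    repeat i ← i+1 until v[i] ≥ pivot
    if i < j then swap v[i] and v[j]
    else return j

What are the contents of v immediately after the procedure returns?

3 2 2 2 2 4 6 6 4 6 4 6 4

pivot=4
j stops at 12 (3), i stops at 0 (4); swap ⇒ 3 2 6 4 4 6 4 6 2 6 2 2 4
j stops at 11 (2), i stops at 2 (6); swap ⇒ 3 2 2 4 4 6 4 6 2 6 2 6 4
j stops at 10 (2), i stops at 3 (4); swap ⇒ 3 2 2 2 4 6 4 6 2 6 4 6 4
j stops at 8 (2), i stops at 4 (4); swap ⇒ 3 2 2 2 2 6 4 6 4 6 4 6 4
j stops at 6 (4), i stops at 5 (6); swap ⇒ 3 2 2 2 2 4 6 6 4 6 4 6 4
j stops at 5, i stops at 6; i≥j ⇒ return 5. v=3 2 2 2 2 4 6 6 4 6 4 6 4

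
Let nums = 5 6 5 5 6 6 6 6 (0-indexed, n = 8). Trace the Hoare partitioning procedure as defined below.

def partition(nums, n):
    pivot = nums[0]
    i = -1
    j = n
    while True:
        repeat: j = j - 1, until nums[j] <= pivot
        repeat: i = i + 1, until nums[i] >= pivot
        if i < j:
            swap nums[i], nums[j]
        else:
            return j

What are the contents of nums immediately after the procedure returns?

5 5 6 5 6 6 6 6

pivot=5
j stops at 3 (5), i stops at 0 (5); swap ⇒ 5 6 5 5 6 6 6 6
j stops at 2 (5), i stops at 1 (6); swap ⇒ 5 5 6 5 6 6 6 6
j stops at 1, i stops at 2; i≥j ⇒ return 1. nums=5 5 6 5 6 6 6 6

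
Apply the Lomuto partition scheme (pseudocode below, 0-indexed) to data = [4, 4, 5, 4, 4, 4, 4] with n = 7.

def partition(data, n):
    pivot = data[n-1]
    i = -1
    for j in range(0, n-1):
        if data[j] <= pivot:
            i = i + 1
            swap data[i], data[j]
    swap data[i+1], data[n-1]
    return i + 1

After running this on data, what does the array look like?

[4, 4, 4, 4, 4, 4, 5]

pivot = data[6] = 4; i = -1
j=0: data[0]=4 ≤ 4 → i=0, swap data[0],data[0] (no change) → [4, 4, 5, 4, 4, 4, 4]
j=1: data[1]=4 ≤ 4 → i=1, swap data[1],data[1] (no change) → [4, 4, 5, 4, 4, 4, 4]
j=2: data[2]=5 > 4 → no swap
j=3: data[3]=4 ≤ 4 → i=2, swap data[2],data[3] → [4, 4, 4, 5, 4, 4, 4]
j=4: data[4]=4 ≤ 4 → i=3, swap data[3],data[4] → [4, 4, 4, 4, 5, 4, 4]
j=5: data[5]=4 ≤ 4 → i=4, swap data[4],data[5] → [4, 4, 4, 4, 4, 5, 4]
final swap data[5],data[6] → [4, 4, 4, 4, 4, 4, 5]; return 5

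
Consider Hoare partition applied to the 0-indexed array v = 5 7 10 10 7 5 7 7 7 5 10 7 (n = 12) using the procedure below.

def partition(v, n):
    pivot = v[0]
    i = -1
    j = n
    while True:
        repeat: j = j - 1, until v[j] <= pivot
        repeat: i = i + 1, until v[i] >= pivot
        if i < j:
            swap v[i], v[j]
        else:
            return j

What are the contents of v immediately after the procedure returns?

pivot = v[0] = 5; i = -1, j = 12
j→9 (v[9]=5≤5), i→0 (v[0]=5≥5); i<j, swap → 5 7 10 10 7 5 7 7 7 5 10 7
j→5 (v[5]=5≤5), i→1 (v[1]=7≥5); i<j, swap → 5 5 10 10 7 7 7 7 7 5 10 7
j→1, i→2; i≥j, return j=1. v = 5 5 10 10 7 7 7 7 7 5 10 7

5 5 10 10 7 7 7 7 7 5 10 7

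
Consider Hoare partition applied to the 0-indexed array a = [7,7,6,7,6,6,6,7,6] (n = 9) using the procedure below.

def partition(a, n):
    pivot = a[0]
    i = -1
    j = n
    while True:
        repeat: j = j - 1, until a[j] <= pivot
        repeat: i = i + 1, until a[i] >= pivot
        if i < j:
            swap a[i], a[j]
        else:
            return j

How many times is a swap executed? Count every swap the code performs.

3

pivot = a[0] = 7; i = -1, j = 9
j→8 (a[8]=6≤7), i→0 (a[0]=7≥7); i<j, swap → [6,7,6,7,6,6,6,7,7]
j→7 (a[7]=7≤7), i→1 (a[1]=7≥7); i<j, swap → [6,7,6,7,6,6,6,7,7]
j→6 (a[6]=6≤7), i→3 (a[3]=7≥7); i<j, swap → [6,7,6,6,6,6,7,7,7]
j→5, i→6; i≥j, return j=5. a = [6,7,6,6,6,6,7,7,7]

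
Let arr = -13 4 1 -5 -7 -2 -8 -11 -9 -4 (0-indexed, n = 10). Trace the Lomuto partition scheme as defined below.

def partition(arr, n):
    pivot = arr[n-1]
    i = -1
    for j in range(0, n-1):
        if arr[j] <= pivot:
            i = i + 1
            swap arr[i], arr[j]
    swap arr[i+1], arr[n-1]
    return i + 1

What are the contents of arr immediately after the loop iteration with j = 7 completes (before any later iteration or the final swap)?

-13 -5 -7 -8 -11 -2 4 1 -9 -4

pivot=-4, i=-1
j=0: -13≤-4, i=0, swap(0,0) ⇒ -13 4 1 -5 -7 -2 -8 -11 -9 -4
j=1: 4>-4, skip
j=2: 1>-4, skip
j=3: -5≤-4, i=1, swap(1,3) ⇒ -13 -5 1 4 -7 -2 -8 -11 -9 -4
j=4: -7≤-4, i=2, swap(2,4) ⇒ -13 -5 -7 4 1 -2 -8 -11 -9 -4
j=5: -2>-4, skip
j=6: -8≤-4, i=3, swap(3,6) ⇒ -13 -5 -7 -8 1 -2 4 -11 -9 -4
j=7: -11≤-4, i=4, swap(4,7) ⇒ -13 -5 -7 -8 -11 -2 4 1 -9 -4
(after j=7) arr = -13 -5 -7 -8 -11 -2 4 1 -9 -4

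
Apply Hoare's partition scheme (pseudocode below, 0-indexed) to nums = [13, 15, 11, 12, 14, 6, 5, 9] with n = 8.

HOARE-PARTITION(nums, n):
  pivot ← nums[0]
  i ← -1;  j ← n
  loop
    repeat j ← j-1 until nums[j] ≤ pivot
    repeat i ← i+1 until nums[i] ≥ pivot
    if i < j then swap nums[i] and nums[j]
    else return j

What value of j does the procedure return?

pivot = nums[0] = 13; i = -1, j = 8
j→7 (nums[7]=9≤13), i→0 (nums[0]=13≥13); i<j, swap → [9, 15, 11, 12, 14, 6, 5, 13]
j→6 (nums[6]=5≤13), i→1 (nums[1]=15≥13); i<j, swap → [9, 5, 11, 12, 14, 6, 15, 13]
j→5 (nums[5]=6≤13), i→4 (nums[4]=14≥13); i<j, swap → [9, 5, 11, 12, 6, 14, 15, 13]
j→4, i→5; i≥j, return j=4. nums = [9, 5, 11, 12, 6, 14, 15, 13]

4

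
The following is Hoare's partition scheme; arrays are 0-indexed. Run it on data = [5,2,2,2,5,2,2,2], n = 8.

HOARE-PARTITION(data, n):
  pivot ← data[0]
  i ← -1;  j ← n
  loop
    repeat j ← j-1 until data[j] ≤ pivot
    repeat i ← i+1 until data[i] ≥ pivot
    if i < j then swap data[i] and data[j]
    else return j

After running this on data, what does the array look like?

[2,2,2,2,2,2,5,5]

pivot = data[0] = 5; i = -1, j = 8
j→7 (data[7]=2≤5), i→0 (data[0]=5≥5); i<j, swap → [2,2,2,2,5,2,2,5]
j→6 (data[6]=2≤5), i→4 (data[4]=5≥5); i<j, swap → [2,2,2,2,2,2,5,5]
j→5, i→6; i≥j, return j=5. data = [2,2,2,2,2,2,5,5]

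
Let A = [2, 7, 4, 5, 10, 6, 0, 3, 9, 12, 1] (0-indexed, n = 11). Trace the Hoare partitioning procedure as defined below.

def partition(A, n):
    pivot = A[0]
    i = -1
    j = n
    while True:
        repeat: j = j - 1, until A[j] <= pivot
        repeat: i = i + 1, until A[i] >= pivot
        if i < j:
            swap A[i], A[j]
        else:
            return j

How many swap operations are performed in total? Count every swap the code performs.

2

pivot=2
j stops at 10 (1), i stops at 0 (2); swap ⇒ [1, 7, 4, 5, 10, 6, 0, 3, 9, 12, 2]
j stops at 6 (0), i stops at 1 (7); swap ⇒ [1, 0, 4, 5, 10, 6, 7, 3, 9, 12, 2]
j stops at 1, i stops at 2; i≥j ⇒ return 1. A=[1, 0, 4, 5, 10, 6, 7, 3, 9, 12, 2]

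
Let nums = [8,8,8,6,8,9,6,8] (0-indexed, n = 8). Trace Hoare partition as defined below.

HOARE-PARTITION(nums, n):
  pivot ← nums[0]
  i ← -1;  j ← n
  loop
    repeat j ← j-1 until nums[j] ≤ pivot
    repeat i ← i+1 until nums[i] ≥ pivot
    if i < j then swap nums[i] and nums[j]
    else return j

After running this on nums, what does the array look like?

pivot = nums[0] = 8; i = -1, j = 8
j→7 (nums[7]=8≤8), i→0 (nums[0]=8≥8); i<j, swap → [8,8,8,6,8,9,6,8]
j→6 (nums[6]=6≤8), i→1 (nums[1]=8≥8); i<j, swap → [8,6,8,6,8,9,8,8]
j→4 (nums[4]=8≤8), i→2 (nums[2]=8≥8); i<j, swap → [8,6,8,6,8,9,8,8]
j→3, i→4; i≥j, return j=3. nums = [8,6,8,6,8,9,8,8]

[8,6,8,6,8,9,8,8]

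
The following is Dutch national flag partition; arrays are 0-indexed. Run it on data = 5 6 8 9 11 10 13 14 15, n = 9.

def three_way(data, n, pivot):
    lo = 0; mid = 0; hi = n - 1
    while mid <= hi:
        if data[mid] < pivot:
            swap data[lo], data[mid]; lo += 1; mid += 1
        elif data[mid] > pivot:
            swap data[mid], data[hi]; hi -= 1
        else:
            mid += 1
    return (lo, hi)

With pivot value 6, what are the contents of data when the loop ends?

5 6 9 11 10 13 14 15 8

lo=0 mid=0 hi=8
5<6: swap(0,0), lo=1 mid=1 ⇒ 5 6 8 9 11 10 13 14 15
6=6: mid=2
8>6: swap(2,8), hi=7 ⇒ 5 6 15 9 11 10 13 14 8
15>6: swap(2,7), hi=6 ⇒ 5 6 14 9 11 10 13 15 8
14>6: swap(2,6), hi=5 ⇒ 5 6 13 9 11 10 14 15 8
13>6: swap(2,5), hi=4 ⇒ 5 6 10 9 11 13 14 15 8
10>6: swap(2,4), hi=3 ⇒ 5 6 11 9 10 13 14 15 8
11>6: swap(2,3), hi=2 ⇒ 5 6 9 11 10 13 14 15 8
9>6: swap(2,2), hi=1 ⇒ 5 6 9 11 10 13 14 15 8
done. lo=1 hi=1; data=5 6 9 11 10 13 14 15 8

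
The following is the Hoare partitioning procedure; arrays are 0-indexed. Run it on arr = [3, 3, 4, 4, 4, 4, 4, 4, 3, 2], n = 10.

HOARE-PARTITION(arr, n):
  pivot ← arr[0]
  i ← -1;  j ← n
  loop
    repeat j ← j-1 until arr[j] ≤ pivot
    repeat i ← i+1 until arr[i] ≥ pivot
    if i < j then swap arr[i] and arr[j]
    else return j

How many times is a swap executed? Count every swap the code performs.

pivot=3
j stops at 9 (2), i stops at 0 (3); swap ⇒ [2, 3, 4, 4, 4, 4, 4, 4, 3, 3]
j stops at 8 (3), i stops at 1 (3); swap ⇒ [2, 3, 4, 4, 4, 4, 4, 4, 3, 3]
j stops at 1, i stops at 2; i≥j ⇒ return 1. arr=[2, 3, 4, 4, 4, 4, 4, 4, 3, 3]

2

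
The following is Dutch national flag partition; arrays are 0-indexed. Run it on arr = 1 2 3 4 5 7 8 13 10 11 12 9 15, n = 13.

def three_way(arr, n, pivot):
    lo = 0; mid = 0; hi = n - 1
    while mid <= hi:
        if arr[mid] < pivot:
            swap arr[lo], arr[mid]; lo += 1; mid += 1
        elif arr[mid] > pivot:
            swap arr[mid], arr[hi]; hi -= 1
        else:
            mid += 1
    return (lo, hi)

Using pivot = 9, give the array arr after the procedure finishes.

pivot = 9; lo=0, mid=0, hi=12
arr[mid]=1<9: swap arr[0],arr[0]; lo=1,mid=1 → 1 2 3 4 5 7 8 13 10 11 12 9 15
arr[mid]=2<9: swap arr[1],arr[1]; lo=2,mid=2 → 1 2 3 4 5 7 8 13 10 11 12 9 15
arr[mid]=3<9: swap arr[2],arr[2]; lo=3,mid=3 → 1 2 3 4 5 7 8 13 10 11 12 9 15
arr[mid]=4<9: swap arr[3],arr[3]; lo=4,mid=4 → 1 2 3 4 5 7 8 13 10 11 12 9 15
arr[mid]=5<9: swap arr[4],arr[4]; lo=5,mid=5 → 1 2 3 4 5 7 8 13 10 11 12 9 15
arr[mid]=7<9: swap arr[5],arr[5]; lo=6,mid=6 → 1 2 3 4 5 7 8 13 10 11 12 9 15
arr[mid]=8<9: swap arr[6],arr[6]; lo=7,mid=7 → 1 2 3 4 5 7 8 13 10 11 12 9 15
arr[mid]=13>9: swap arr[7],arr[12]; hi=11 → 1 2 3 4 5 7 8 15 10 11 12 9 13
arr[mid]=15>9: swap arr[7],arr[11]; hi=10 → 1 2 3 4 5 7 8 9 10 11 12 15 13
arr[mid]=9=9: mid=8
arr[mid]=10>9: swap arr[8],arr[10]; hi=9 → 1 2 3 4 5 7 8 9 12 11 10 15 13
arr[mid]=12>9: swap arr[8],arr[9]; hi=8 → 1 2 3 4 5 7 8 9 11 12 10 15 13
arr[mid]=11>9: swap arr[8],arr[8]; hi=7 → 1 2 3 4 5 7 8 9 11 12 10 15 13
end: lo=7, hi=7; arr = 1 2 3 4 5 7 8 9 11 12 10 15 13

1 2 3 4 5 7 8 9 11 12 10 15 13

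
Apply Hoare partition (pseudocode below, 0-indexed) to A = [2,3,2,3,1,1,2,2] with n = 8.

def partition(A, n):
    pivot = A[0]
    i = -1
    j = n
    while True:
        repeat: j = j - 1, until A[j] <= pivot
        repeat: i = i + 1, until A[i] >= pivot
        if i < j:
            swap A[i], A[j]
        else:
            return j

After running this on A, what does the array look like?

[2,2,1,1,3,2,3,2]

pivot=2
j stops at 7 (2), i stops at 0 (2); swap ⇒ [2,3,2,3,1,1,2,2]
j stops at 6 (2), i stops at 1 (3); swap ⇒ [2,2,2,3,1,1,3,2]
j stops at 5 (1), i stops at 2 (2); swap ⇒ [2,2,1,3,1,2,3,2]
j stops at 4 (1), i stops at 3 (3); swap ⇒ [2,2,1,1,3,2,3,2]
j stops at 3, i stops at 4; i≥j ⇒ return 3. A=[2,2,1,1,3,2,3,2]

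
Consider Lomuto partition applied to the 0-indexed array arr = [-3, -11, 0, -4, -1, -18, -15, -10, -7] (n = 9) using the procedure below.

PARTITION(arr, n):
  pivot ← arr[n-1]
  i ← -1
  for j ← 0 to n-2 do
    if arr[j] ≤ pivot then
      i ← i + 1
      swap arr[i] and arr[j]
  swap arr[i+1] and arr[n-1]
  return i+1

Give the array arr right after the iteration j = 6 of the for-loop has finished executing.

[-11, -18, -15, -4, -1, -3, 0, -10, -7]

pivot = arr[8] = -7; i = -1
j=0: arr[0]=-3 > -7 → no swap
j=1: arr[1]=-11 ≤ -7 → i=0, swap arr[0],arr[1] → [-11, -3, 0, -4, -1, -18, -15, -10, -7]
j=2: arr[2]=0 > -7 → no swap
j=3: arr[3]=-4 > -7 → no swap
j=4: arr[4]=-1 > -7 → no swap
j=5: arr[5]=-18 ≤ -7 → i=1, swap arr[1],arr[5] → [-11, -18, 0, -4, -1, -3, -15, -10, -7]
j=6: arr[6]=-15 ≤ -7 → i=2, swap arr[2],arr[6] → [-11, -18, -15, -4, -1, -3, 0, -10, -7]
(after j=6) arr = [-11, -18, -15, -4, -1, -3, 0, -10, -7]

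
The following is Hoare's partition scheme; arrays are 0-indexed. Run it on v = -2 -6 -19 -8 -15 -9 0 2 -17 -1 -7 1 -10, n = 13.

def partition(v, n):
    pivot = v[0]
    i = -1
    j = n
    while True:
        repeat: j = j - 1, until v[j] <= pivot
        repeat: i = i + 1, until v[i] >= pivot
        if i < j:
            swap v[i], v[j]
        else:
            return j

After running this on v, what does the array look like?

-10 -6 -19 -8 -15 -9 -7 -17 2 -1 0 1 -2

pivot = v[0] = -2; i = -1, j = 13
j→12 (v[12]=-10≤-2), i→0 (v[0]=-2≥-2); i<j, swap → -10 -6 -19 -8 -15 -9 0 2 -17 -1 -7 1 -2
j→10 (v[10]=-7≤-2), i→6 (v[6]=0≥-2); i<j, swap → -10 -6 -19 -8 -15 -9 -7 2 -17 -1 0 1 -2
j→8 (v[8]=-17≤-2), i→7 (v[7]=2≥-2); i<j, swap → -10 -6 -19 -8 -15 -9 -7 -17 2 -1 0 1 -2
j→7, i→8; i≥j, return j=7. v = -10 -6 -19 -8 -15 -9 -7 -17 2 -1 0 1 -2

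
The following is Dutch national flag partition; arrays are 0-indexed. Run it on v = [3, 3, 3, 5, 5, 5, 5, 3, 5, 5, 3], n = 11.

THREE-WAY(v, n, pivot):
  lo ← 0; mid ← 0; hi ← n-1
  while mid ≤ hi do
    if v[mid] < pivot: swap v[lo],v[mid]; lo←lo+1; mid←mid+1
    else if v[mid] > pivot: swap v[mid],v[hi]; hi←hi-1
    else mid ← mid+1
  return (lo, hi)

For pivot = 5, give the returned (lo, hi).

(5, 10)

pivot = 5; lo=0, mid=0, hi=10
v[mid]=3<5: swap v[0],v[0]; lo=1,mid=1 → [3, 3, 3, 5, 5, 5, 5, 3, 5, 5, 3]
v[mid]=3<5: swap v[1],v[1]; lo=2,mid=2 → [3, 3, 3, 5, 5, 5, 5, 3, 5, 5, 3]
v[mid]=3<5: swap v[2],v[2]; lo=3,mid=3 → [3, 3, 3, 5, 5, 5, 5, 3, 5, 5, 3]
v[mid]=5=5: mid=4
v[mid]=5=5: mid=5
v[mid]=5=5: mid=6
v[mid]=5=5: mid=7
v[mid]=3<5: swap v[3],v[7]; lo=4,mid=8 → [3, 3, 3, 3, 5, 5, 5, 5, 5, 5, 3]
v[mid]=5=5: mid=9
v[mid]=5=5: mid=10
v[mid]=3<5: swap v[4],v[10]; lo=5,mid=11 → [3, 3, 3, 3, 3, 5, 5, 5, 5, 5, 5]
end: lo=5, hi=10; v = [3, 3, 3, 3, 3, 5, 5, 5, 5, 5, 5]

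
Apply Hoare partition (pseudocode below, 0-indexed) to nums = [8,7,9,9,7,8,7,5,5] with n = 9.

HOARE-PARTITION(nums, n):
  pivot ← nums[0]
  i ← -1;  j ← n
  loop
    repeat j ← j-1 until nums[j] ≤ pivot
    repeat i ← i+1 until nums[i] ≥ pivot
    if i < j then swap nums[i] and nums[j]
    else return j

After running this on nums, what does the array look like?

pivot=8
j stops at 8 (5), i stops at 0 (8); swap ⇒ [5,7,9,9,7,8,7,5,8]
j stops at 7 (5), i stops at 2 (9); swap ⇒ [5,7,5,9,7,8,7,9,8]
j stops at 6 (7), i stops at 3 (9); swap ⇒ [5,7,5,7,7,8,9,9,8]
j stops at 5, i stops at 5; i≥j ⇒ return 5. nums=[5,7,5,7,7,8,9,9,8]

[5,7,5,7,7,8,9,9,8]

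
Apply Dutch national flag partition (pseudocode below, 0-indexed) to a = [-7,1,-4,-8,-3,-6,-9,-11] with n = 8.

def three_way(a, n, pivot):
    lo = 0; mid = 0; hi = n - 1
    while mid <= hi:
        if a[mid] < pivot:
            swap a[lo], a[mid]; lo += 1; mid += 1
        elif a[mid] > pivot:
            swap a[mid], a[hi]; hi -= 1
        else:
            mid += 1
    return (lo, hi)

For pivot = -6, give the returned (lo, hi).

(4, 4)

pivot = -6; lo=0, mid=0, hi=7
a[mid]=-7<-6: swap a[0],a[0]; lo=1,mid=1 → [-7,1,-4,-8,-3,-6,-9,-11]
a[mid]=1>-6: swap a[1],a[7]; hi=6 → [-7,-11,-4,-8,-3,-6,-9,1]
a[mid]=-11<-6: swap a[1],a[1]; lo=2,mid=2 → [-7,-11,-4,-8,-3,-6,-9,1]
a[mid]=-4>-6: swap a[2],a[6]; hi=5 → [-7,-11,-9,-8,-3,-6,-4,1]
a[mid]=-9<-6: swap a[2],a[2]; lo=3,mid=3 → [-7,-11,-9,-8,-3,-6,-4,1]
a[mid]=-8<-6: swap a[3],a[3]; lo=4,mid=4 → [-7,-11,-9,-8,-3,-6,-4,1]
a[mid]=-3>-6: swap a[4],a[5]; hi=4 → [-7,-11,-9,-8,-6,-3,-4,1]
a[mid]=-6=-6: mid=5
end: lo=4, hi=4; a = [-7,-11,-9,-8,-6,-3,-4,1]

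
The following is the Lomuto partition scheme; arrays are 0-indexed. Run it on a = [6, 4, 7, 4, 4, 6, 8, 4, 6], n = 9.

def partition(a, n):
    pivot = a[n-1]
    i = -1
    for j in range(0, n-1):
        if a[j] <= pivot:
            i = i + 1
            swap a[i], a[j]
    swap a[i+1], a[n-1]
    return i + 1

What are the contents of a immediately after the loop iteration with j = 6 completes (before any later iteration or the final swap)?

pivot = a[8] = 6; i = -1
j=0: a[0]=6 ≤ 6 → i=0, swap a[0],a[0] (no change) → [6, 4, 7, 4, 4, 6, 8, 4, 6]
j=1: a[1]=4 ≤ 6 → i=1, swap a[1],a[1] (no change) → [6, 4, 7, 4, 4, 6, 8, 4, 6]
j=2: a[2]=7 > 6 → no swap
j=3: a[3]=4 ≤ 6 → i=2, swap a[2],a[3] → [6, 4, 4, 7, 4, 6, 8, 4, 6]
j=4: a[4]=4 ≤ 6 → i=3, swap a[3],a[4] → [6, 4, 4, 4, 7, 6, 8, 4, 6]
j=5: a[5]=6 ≤ 6 → i=4, swap a[4],a[5] → [6, 4, 4, 4, 6, 7, 8, 4, 6]
j=6: a[6]=8 > 6 → no swap
(after j=6) a = [6, 4, 4, 4, 6, 7, 8, 4, 6]

[6, 4, 4, 4, 6, 7, 8, 4, 6]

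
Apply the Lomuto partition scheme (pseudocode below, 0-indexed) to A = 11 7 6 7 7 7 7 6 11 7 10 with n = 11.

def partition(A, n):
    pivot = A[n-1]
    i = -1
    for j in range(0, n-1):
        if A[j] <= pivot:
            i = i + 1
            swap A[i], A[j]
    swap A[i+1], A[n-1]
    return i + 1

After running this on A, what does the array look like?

pivot=10, i=-1
j=0: 11>10, skip
j=1: 7≤10, i=0, swap(0,1) ⇒ 7 11 6 7 7 7 7 6 11 7 10
j=2: 6≤10, i=1, swap(1,2) ⇒ 7 6 11 7 7 7 7 6 11 7 10
j=3: 7≤10, i=2, swap(2,3) ⇒ 7 6 7 11 7 7 7 6 11 7 10
j=4: 7≤10, i=3, swap(3,4) ⇒ 7 6 7 7 11 7 7 6 11 7 10
j=5: 7≤10, i=4, swap(4,5) ⇒ 7 6 7 7 7 11 7 6 11 7 10
j=6: 7≤10, i=5, swap(5,6) ⇒ 7 6 7 7 7 7 11 6 11 7 10
j=7: 6≤10, i=6, swap(6,7) ⇒ 7 6 7 7 7 7 6 11 11 7 10
j=8: 11>10, skip
j=9: 7≤10, i=7, swap(7,9) ⇒ 7 6 7 7 7 7 6 7 11 11 10
swap(8,10) ⇒ 7 6 7 7 7 7 6 7 10 11 11; return 8

7 6 7 7 7 7 6 7 10 11 11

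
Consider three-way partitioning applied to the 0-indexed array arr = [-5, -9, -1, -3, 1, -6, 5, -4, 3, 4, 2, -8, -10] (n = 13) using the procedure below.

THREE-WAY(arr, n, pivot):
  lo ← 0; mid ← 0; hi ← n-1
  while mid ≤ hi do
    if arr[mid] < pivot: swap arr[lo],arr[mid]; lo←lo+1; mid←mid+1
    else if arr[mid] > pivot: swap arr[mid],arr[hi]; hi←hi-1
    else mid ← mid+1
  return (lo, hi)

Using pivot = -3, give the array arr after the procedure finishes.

[-5, -9, -10, -8, -6, -4, -3, 3, 4, 2, 5, 1, -1]

pivot = -3; lo=0, mid=0, hi=12
arr[mid]=-5<-3: swap arr[0],arr[0]; lo=1,mid=1 → [-5, -9, -1, -3, 1, -6, 5, -4, 3, 4, 2, -8, -10]
arr[mid]=-9<-3: swap arr[1],arr[1]; lo=2,mid=2 → [-5, -9, -1, -3, 1, -6, 5, -4, 3, 4, 2, -8, -10]
arr[mid]=-1>-3: swap arr[2],arr[12]; hi=11 → [-5, -9, -10, -3, 1, -6, 5, -4, 3, 4, 2, -8, -1]
arr[mid]=-10<-3: swap arr[2],arr[2]; lo=3,mid=3 → [-5, -9, -10, -3, 1, -6, 5, -4, 3, 4, 2, -8, -1]
arr[mid]=-3=-3: mid=4
arr[mid]=1>-3: swap arr[4],arr[11]; hi=10 → [-5, -9, -10, -3, -8, -6, 5, -4, 3, 4, 2, 1, -1]
arr[mid]=-8<-3: swap arr[3],arr[4]; lo=4,mid=5 → [-5, -9, -10, -8, -3, -6, 5, -4, 3, 4, 2, 1, -1]
arr[mid]=-6<-3: swap arr[4],arr[5]; lo=5,mid=6 → [-5, -9, -10, -8, -6, -3, 5, -4, 3, 4, 2, 1, -1]
arr[mid]=5>-3: swap arr[6],arr[10]; hi=9 → [-5, -9, -10, -8, -6, -3, 2, -4, 3, 4, 5, 1, -1]
arr[mid]=2>-3: swap arr[6],arr[9]; hi=8 → [-5, -9, -10, -8, -6, -3, 4, -4, 3, 2, 5, 1, -1]
arr[mid]=4>-3: swap arr[6],arr[8]; hi=7 → [-5, -9, -10, -8, -6, -3, 3, -4, 4, 2, 5, 1, -1]
arr[mid]=3>-3: swap arr[6],arr[7]; hi=6 → [-5, -9, -10, -8, -6, -3, -4, 3, 4, 2, 5, 1, -1]
arr[mid]=-4<-3: swap arr[5],arr[6]; lo=6,mid=7 → [-5, -9, -10, -8, -6, -4, -3, 3, 4, 2, 5, 1, -1]
end: lo=6, hi=6; arr = [-5, -9, -10, -8, -6, -4, -3, 3, 4, 2, 5, 1, -1]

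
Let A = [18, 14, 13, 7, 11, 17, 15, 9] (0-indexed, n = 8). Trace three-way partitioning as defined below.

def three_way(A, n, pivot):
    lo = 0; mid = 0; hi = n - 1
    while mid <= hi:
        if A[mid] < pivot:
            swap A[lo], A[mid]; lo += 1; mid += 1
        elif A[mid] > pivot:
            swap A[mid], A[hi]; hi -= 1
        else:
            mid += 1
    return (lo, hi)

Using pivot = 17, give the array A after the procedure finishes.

[9, 14, 13, 7, 11, 15, 17, 18]

lo=0 mid=0 hi=7
18>17: swap(0,7), hi=6 ⇒ [9, 14, 13, 7, 11, 17, 15, 18]
9<17: swap(0,0), lo=1 mid=1 ⇒ [9, 14, 13, 7, 11, 17, 15, 18]
14<17: swap(1,1), lo=2 mid=2 ⇒ [9, 14, 13, 7, 11, 17, 15, 18]
13<17: swap(2,2), lo=3 mid=3 ⇒ [9, 14, 13, 7, 11, 17, 15, 18]
7<17: swap(3,3), lo=4 mid=4 ⇒ [9, 14, 13, 7, 11, 17, 15, 18]
11<17: swap(4,4), lo=5 mid=5 ⇒ [9, 14, 13, 7, 11, 17, 15, 18]
17=17: mid=6
15<17: swap(5,6), lo=6 mid=7 ⇒ [9, 14, 13, 7, 11, 15, 17, 18]
done. lo=6 hi=6; A=[9, 14, 13, 7, 11, 15, 17, 18]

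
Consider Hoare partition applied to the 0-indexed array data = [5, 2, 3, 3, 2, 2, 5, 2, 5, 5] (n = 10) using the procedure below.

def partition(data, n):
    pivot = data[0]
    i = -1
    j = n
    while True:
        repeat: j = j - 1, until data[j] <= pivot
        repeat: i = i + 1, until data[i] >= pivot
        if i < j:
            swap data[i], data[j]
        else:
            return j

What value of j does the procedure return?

pivot = data[0] = 5; i = -1, j = 10
j→9 (data[9]=5≤5), i→0 (data[0]=5≥5); i<j, swap → [5, 2, 3, 3, 2, 2, 5, 2, 5, 5]
j→8 (data[8]=5≤5), i→6 (data[6]=5≥5); i<j, swap → [5, 2, 3, 3, 2, 2, 5, 2, 5, 5]
j→7, i→8; i≥j, return j=7. data = [5, 2, 3, 3, 2, 2, 5, 2, 5, 5]

7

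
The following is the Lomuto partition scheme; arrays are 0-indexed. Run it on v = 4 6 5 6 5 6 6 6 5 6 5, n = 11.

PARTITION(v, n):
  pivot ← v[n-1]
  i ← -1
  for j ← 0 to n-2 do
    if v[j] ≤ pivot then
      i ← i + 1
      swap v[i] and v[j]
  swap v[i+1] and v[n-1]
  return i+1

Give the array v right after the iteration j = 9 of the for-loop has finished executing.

4 5 5 5 6 6 6 6 6 6 5

pivot = v[10] = 5; i = -1
j=0: v[0]=4 ≤ 5 → i=0, swap v[0],v[0] (no change) → 4 6 5 6 5 6 6 6 5 6 5
j=1: v[1]=6 > 5 → no swap
j=2: v[2]=5 ≤ 5 → i=1, swap v[1],v[2] → 4 5 6 6 5 6 6 6 5 6 5
j=3: v[3]=6 > 5 → no swap
j=4: v[4]=5 ≤ 5 → i=2, swap v[2],v[4] → 4 5 5 6 6 6 6 6 5 6 5
j=5: v[5]=6 > 5 → no swap
j=6: v[6]=6 > 5 → no swap
j=7: v[7]=6 > 5 → no swap
j=8: v[8]=5 ≤ 5 → i=3, swap v[3],v[8] → 4 5 5 5 6 6 6 6 6 6 5
j=9: v[9]=6 > 5 → no swap
(after j=9) v = 4 5 5 5 6 6 6 6 6 6 5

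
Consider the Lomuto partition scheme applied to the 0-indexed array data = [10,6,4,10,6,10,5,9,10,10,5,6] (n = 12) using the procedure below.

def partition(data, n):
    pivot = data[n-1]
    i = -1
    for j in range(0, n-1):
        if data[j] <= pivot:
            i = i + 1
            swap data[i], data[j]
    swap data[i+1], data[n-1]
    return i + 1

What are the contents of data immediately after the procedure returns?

pivot=6, i=-1
j=0: 10>6, skip
j=1: 6≤6, i=0, swap(0,1) ⇒ [6,10,4,10,6,10,5,9,10,10,5,6]
j=2: 4≤6, i=1, swap(1,2) ⇒ [6,4,10,10,6,10,5,9,10,10,5,6]
j=3: 10>6, skip
j=4: 6≤6, i=2, swap(2,4) ⇒ [6,4,6,10,10,10,5,9,10,10,5,6]
j=5: 10>6, skip
j=6: 5≤6, i=3, swap(3,6) ⇒ [6,4,6,5,10,10,10,9,10,10,5,6]
j=7: 9>6, skip
j=8: 10>6, skip
j=9: 10>6, skip
j=10: 5≤6, i=4, swap(4,10) ⇒ [6,4,6,5,5,10,10,9,10,10,10,6]
swap(5,11) ⇒ [6,4,6,5,5,6,10,9,10,10,10,10]; return 5

[6,4,6,5,5,6,10,9,10,10,10,10]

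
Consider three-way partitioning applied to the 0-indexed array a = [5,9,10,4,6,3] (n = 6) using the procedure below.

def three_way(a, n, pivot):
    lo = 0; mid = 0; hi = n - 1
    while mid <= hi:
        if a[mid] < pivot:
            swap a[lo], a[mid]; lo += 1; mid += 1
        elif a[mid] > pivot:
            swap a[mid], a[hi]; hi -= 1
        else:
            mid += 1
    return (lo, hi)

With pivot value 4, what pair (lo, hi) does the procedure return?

pivot = 4; lo=0, mid=0, hi=5
a[mid]=5>4: swap a[0],a[5]; hi=4 → [3,9,10,4,6,5]
a[mid]=3<4: swap a[0],a[0]; lo=1,mid=1 → [3,9,10,4,6,5]
a[mid]=9>4: swap a[1],a[4]; hi=3 → [3,6,10,4,9,5]
a[mid]=6>4: swap a[1],a[3]; hi=2 → [3,4,10,6,9,5]
a[mid]=4=4: mid=2
a[mid]=10>4: swap a[2],a[2]; hi=1 → [3,4,10,6,9,5]
end: lo=1, hi=1; a = [3,4,10,6,9,5]

(1, 1)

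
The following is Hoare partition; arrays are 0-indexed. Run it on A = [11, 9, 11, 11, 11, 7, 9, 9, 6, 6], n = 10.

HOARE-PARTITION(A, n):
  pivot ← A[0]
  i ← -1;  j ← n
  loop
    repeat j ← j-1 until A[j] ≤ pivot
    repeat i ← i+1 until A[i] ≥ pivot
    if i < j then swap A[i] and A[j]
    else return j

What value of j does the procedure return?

pivot=11
j stops at 9 (6), i stops at 0 (11); swap ⇒ [6, 9, 11, 11, 11, 7, 9, 9, 6, 11]
j stops at 8 (6), i stops at 2 (11); swap ⇒ [6, 9, 6, 11, 11, 7, 9, 9, 11, 11]
j stops at 7 (9), i stops at 3 (11); swap ⇒ [6, 9, 6, 9, 11, 7, 9, 11, 11, 11]
j stops at 6 (9), i stops at 4 (11); swap ⇒ [6, 9, 6, 9, 9, 7, 11, 11, 11, 11]
j stops at 5, i stops at 6; i≥j ⇒ return 5. A=[6, 9, 6, 9, 9, 7, 11, 11, 11, 11]

5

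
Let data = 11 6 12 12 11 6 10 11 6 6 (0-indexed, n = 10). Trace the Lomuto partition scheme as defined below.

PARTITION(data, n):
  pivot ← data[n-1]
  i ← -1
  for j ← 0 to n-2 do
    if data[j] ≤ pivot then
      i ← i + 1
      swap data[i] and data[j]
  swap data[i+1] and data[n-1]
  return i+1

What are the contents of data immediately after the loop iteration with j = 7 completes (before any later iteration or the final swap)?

pivot = data[9] = 6; i = -1
j=0: data[0]=11 > 6 → no swap
j=1: data[1]=6 ≤ 6 → i=0, swap data[0],data[1] → 6 11 12 12 11 6 10 11 6 6
j=2: data[2]=12 > 6 → no swap
j=3: data[3]=12 > 6 → no swap
j=4: data[4]=11 > 6 → no swap
j=5: data[5]=6 ≤ 6 → i=1, swap data[1],data[5] → 6 6 12 12 11 11 10 11 6 6
j=6: data[6]=10 > 6 → no swap
j=7: data[7]=11 > 6 → no swap
(after j=7) data = 6 6 12 12 11 11 10 11 6 6

6 6 12 12 11 11 10 11 6 6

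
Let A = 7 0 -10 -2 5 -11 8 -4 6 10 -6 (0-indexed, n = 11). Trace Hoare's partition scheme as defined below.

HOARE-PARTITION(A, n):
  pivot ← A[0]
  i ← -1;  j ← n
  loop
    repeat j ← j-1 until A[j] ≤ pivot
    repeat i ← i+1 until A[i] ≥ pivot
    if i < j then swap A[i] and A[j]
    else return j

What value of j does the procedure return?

pivot=7
j stops at 10 (-6), i stops at 0 (7); swap ⇒ -6 0 -10 -2 5 -11 8 -4 6 10 7
j stops at 8 (6), i stops at 6 (8); swap ⇒ -6 0 -10 -2 5 -11 6 -4 8 10 7
j stops at 7, i stops at 8; i≥j ⇒ return 7. A=-6 0 -10 -2 5 -11 6 -4 8 10 7

7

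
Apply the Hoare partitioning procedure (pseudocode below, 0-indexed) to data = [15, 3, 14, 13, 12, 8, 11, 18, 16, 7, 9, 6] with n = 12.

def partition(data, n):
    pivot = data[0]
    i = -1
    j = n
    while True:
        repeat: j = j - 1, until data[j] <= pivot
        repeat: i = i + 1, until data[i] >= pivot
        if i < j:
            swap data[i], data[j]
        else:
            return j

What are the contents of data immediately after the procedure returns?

pivot=15
j stops at 11 (6), i stops at 0 (15); swap ⇒ [6, 3, 14, 13, 12, 8, 11, 18, 16, 7, 9, 15]
j stops at 10 (9), i stops at 7 (18); swap ⇒ [6, 3, 14, 13, 12, 8, 11, 9, 16, 7, 18, 15]
j stops at 9 (7), i stops at 8 (16); swap ⇒ [6, 3, 14, 13, 12, 8, 11, 9, 7, 16, 18, 15]
j stops at 8, i stops at 9; i≥j ⇒ return 8. data=[6, 3, 14, 13, 12, 8, 11, 9, 7, 16, 18, 15]

[6, 3, 14, 13, 12, 8, 11, 9, 7, 16, 18, 15]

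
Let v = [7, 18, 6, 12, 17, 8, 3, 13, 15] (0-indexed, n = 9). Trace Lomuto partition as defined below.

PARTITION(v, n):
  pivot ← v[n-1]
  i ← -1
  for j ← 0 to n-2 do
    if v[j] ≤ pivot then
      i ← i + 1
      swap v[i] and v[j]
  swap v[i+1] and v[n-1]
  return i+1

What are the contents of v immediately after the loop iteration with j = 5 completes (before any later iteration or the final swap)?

pivot=15, i=-1
j=0: 7≤15, i=0, swap(0,0) ⇒ [7, 18, 6, 12, 17, 8, 3, 13, 15]
j=1: 18>15, skip
j=2: 6≤15, i=1, swap(1,2) ⇒ [7, 6, 18, 12, 17, 8, 3, 13, 15]
j=3: 12≤15, i=2, swap(2,3) ⇒ [7, 6, 12, 18, 17, 8, 3, 13, 15]
j=4: 17>15, skip
j=5: 8≤15, i=3, swap(3,5) ⇒ [7, 6, 12, 8, 17, 18, 3, 13, 15]
(after j=5) v = [7, 6, 12, 8, 17, 18, 3, 13, 15]

[7, 6, 12, 8, 17, 18, 3, 13, 15]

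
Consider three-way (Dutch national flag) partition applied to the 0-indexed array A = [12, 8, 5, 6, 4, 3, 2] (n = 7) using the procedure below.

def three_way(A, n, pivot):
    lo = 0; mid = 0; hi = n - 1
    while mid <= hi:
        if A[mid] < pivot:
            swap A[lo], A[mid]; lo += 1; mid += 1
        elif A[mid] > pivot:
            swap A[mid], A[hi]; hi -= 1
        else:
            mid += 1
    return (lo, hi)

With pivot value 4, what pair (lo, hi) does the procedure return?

(2, 2)

pivot = 4; lo=0, mid=0, hi=6
A[mid]=12>4: swap A[0],A[6]; hi=5 → [2, 8, 5, 6, 4, 3, 12]
A[mid]=2<4: swap A[0],A[0]; lo=1,mid=1 → [2, 8, 5, 6, 4, 3, 12]
A[mid]=8>4: swap A[1],A[5]; hi=4 → [2, 3, 5, 6, 4, 8, 12]
A[mid]=3<4: swap A[1],A[1]; lo=2,mid=2 → [2, 3, 5, 6, 4, 8, 12]
A[mid]=5>4: swap A[2],A[4]; hi=3 → [2, 3, 4, 6, 5, 8, 12]
A[mid]=4=4: mid=3
A[mid]=6>4: swap A[3],A[3]; hi=2 → [2, 3, 4, 6, 5, 8, 12]
end: lo=2, hi=2; A = [2, 3, 4, 6, 5, 8, 12]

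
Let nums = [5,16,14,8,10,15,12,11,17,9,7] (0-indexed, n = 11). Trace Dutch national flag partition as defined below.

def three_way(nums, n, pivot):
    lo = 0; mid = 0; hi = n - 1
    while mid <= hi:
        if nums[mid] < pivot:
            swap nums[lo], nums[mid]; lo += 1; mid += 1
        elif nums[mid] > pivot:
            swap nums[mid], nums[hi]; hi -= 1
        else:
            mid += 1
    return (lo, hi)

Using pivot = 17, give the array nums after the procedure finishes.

lo=0 mid=0 hi=10
5<17: swap(0,0), lo=1 mid=1 ⇒ [5,16,14,8,10,15,12,11,17,9,7]
16<17: swap(1,1), lo=2 mid=2 ⇒ [5,16,14,8,10,15,12,11,17,9,7]
14<17: swap(2,2), lo=3 mid=3 ⇒ [5,16,14,8,10,15,12,11,17,9,7]
8<17: swap(3,3), lo=4 mid=4 ⇒ [5,16,14,8,10,15,12,11,17,9,7]
10<17: swap(4,4), lo=5 mid=5 ⇒ [5,16,14,8,10,15,12,11,17,9,7]
15<17: swap(5,5), lo=6 mid=6 ⇒ [5,16,14,8,10,15,12,11,17,9,7]
12<17: swap(6,6), lo=7 mid=7 ⇒ [5,16,14,8,10,15,12,11,17,9,7]
11<17: swap(7,7), lo=8 mid=8 ⇒ [5,16,14,8,10,15,12,11,17,9,7]
17=17: mid=9
9<17: swap(8,9), lo=9 mid=10 ⇒ [5,16,14,8,10,15,12,11,9,17,7]
7<17: swap(9,10), lo=10 mid=11 ⇒ [5,16,14,8,10,15,12,11,9,7,17]
done. lo=10 hi=10; nums=[5,16,14,8,10,15,12,11,9,7,17]

[5,16,14,8,10,15,12,11,9,7,17]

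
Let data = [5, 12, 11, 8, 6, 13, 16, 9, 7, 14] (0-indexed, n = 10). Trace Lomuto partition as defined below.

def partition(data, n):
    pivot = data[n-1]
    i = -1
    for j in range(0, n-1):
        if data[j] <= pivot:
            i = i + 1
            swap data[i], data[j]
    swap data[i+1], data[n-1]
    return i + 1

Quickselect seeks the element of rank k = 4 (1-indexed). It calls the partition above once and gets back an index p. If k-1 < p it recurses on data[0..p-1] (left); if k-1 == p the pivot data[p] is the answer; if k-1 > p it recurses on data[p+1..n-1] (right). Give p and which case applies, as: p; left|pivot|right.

pivot=14, i=-1
j=0: 5≤14, i=0, swap(0,0) ⇒ [5, 12, 11, 8, 6, 13, 16, 9, 7, 14]
j=1: 12≤14, i=1, swap(1,1) ⇒ [5, 12, 11, 8, 6, 13, 16, 9, 7, 14]
j=2: 11≤14, i=2, swap(2,2) ⇒ [5, 12, 11, 8, 6, 13, 16, 9, 7, 14]
j=3: 8≤14, i=3, swap(3,3) ⇒ [5, 12, 11, 8, 6, 13, 16, 9, 7, 14]
j=4: 6≤14, i=4, swap(4,4) ⇒ [5, 12, 11, 8, 6, 13, 16, 9, 7, 14]
j=5: 13≤14, i=5, swap(5,5) ⇒ [5, 12, 11, 8, 6, 13, 16, 9, 7, 14]
j=6: 16>14, skip
j=7: 9≤14, i=6, swap(6,7) ⇒ [5, 12, 11, 8, 6, 13, 9, 16, 7, 14]
j=8: 7≤14, i=7, swap(7,8) ⇒ [5, 12, 11, 8, 6, 13, 9, 7, 16, 14]
swap(8,9) ⇒ [5, 12, 11, 8, 6, 13, 9, 7, 14, 16]; return 8
p = 8; k-1 = 3 < 8 ⇒ left

8; left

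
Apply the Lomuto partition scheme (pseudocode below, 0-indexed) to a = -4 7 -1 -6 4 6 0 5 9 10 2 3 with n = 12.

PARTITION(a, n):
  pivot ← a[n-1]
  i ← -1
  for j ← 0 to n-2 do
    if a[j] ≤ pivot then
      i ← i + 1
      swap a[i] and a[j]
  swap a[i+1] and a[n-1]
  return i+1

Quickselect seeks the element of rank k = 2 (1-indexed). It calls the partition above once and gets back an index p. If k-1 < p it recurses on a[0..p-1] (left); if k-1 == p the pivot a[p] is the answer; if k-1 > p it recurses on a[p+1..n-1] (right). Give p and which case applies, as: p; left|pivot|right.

5; left

pivot = a[11] = 3; i = -1
j=0: a[0]=-4 ≤ 3 → i=0, swap a[0],a[0] (no change) → -4 7 -1 -6 4 6 0 5 9 10 2 3
j=1: a[1]=7 > 3 → no swap
j=2: a[2]=-1 ≤ 3 → i=1, swap a[1],a[2] → -4 -1 7 -6 4 6 0 5 9 10 2 3
j=3: a[3]=-6 ≤ 3 → i=2, swap a[2],a[3] → -4 -1 -6 7 4 6 0 5 9 10 2 3
j=4: a[4]=4 > 3 → no swap
j=5: a[5]=6 > 3 → no swap
j=6: a[6]=0 ≤ 3 → i=3, swap a[3],a[6] → -4 -1 -6 0 4 6 7 5 9 10 2 3
j=7: a[7]=5 > 3 → no swap
j=8: a[8]=9 > 3 → no swap
j=9: a[9]=10 > 3 → no swap
j=10: a[10]=2 ≤ 3 → i=4, swap a[4],a[10] → -4 -1 -6 0 2 6 7 5 9 10 4 3
final swap a[5],a[11] → -4 -1 -6 0 2 3 7 5 9 10 4 6; return 5
p = 5; k-1 = 1 < 5 ⇒ left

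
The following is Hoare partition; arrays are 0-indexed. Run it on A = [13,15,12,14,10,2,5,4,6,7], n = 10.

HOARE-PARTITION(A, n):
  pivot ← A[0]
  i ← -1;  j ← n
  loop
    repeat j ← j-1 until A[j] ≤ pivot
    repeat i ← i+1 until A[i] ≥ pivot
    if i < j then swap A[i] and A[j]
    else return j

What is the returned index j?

6

pivot=13
j stops at 9 (7), i stops at 0 (13); swap ⇒ [7,15,12,14,10,2,5,4,6,13]
j stops at 8 (6), i stops at 1 (15); swap ⇒ [7,6,12,14,10,2,5,4,15,13]
j stops at 7 (4), i stops at 3 (14); swap ⇒ [7,6,12,4,10,2,5,14,15,13]
j stops at 6, i stops at 7; i≥j ⇒ return 6. A=[7,6,12,4,10,2,5,14,15,13]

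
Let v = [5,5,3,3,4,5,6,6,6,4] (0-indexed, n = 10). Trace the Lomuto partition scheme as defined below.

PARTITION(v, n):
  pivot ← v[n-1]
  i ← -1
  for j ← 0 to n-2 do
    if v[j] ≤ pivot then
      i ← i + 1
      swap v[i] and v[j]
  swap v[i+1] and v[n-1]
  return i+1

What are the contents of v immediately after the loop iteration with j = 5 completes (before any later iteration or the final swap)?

pivot = v[9] = 4; i = -1
j=0: v[0]=5 > 4 → no swap
j=1: v[1]=5 > 4 → no swap
j=2: v[2]=3 ≤ 4 → i=0, swap v[0],v[2] → [3,5,5,3,4,5,6,6,6,4]
j=3: v[3]=3 ≤ 4 → i=1, swap v[1],v[3] → [3,3,5,5,4,5,6,6,6,4]
j=4: v[4]=4 ≤ 4 → i=2, swap v[2],v[4] → [3,3,4,5,5,5,6,6,6,4]
j=5: v[5]=5 > 4 → no swap
(after j=5) v = [3,3,4,5,5,5,6,6,6,4]

[3,3,4,5,5,5,6,6,6,4]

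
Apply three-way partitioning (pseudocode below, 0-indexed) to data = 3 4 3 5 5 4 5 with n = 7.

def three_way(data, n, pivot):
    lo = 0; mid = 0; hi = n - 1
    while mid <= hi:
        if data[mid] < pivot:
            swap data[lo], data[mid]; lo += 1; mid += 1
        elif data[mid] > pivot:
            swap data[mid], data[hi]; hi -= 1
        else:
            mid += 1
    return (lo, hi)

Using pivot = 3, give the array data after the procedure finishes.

3 3 5 5 4 5 4

pivot = 3; lo=0, mid=0, hi=6
data[mid]=3=3: mid=1
data[mid]=4>3: swap data[1],data[6]; hi=5 → 3 5 3 5 5 4 4
data[mid]=5>3: swap data[1],data[5]; hi=4 → 3 4 3 5 5 5 4
data[mid]=4>3: swap data[1],data[4]; hi=3 → 3 5 3 5 4 5 4
data[mid]=5>3: swap data[1],data[3]; hi=2 → 3 5 3 5 4 5 4
data[mid]=5>3: swap data[1],data[2]; hi=1 → 3 3 5 5 4 5 4
data[mid]=3=3: mid=2
end: lo=0, hi=1; data = 3 3 5 5 4 5 4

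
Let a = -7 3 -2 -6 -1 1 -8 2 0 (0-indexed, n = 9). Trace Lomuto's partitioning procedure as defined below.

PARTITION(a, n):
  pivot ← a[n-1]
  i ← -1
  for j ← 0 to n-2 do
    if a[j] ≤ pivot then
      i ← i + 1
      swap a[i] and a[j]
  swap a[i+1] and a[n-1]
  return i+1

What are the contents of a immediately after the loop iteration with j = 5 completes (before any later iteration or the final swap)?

pivot = a[8] = 0; i = -1
j=0: a[0]=-7 ≤ 0 → i=0, swap a[0],a[0] (no change) → -7 3 -2 -6 -1 1 -8 2 0
j=1: a[1]=3 > 0 → no swap
j=2: a[2]=-2 ≤ 0 → i=1, swap a[1],a[2] → -7 -2 3 -6 -1 1 -8 2 0
j=3: a[3]=-6 ≤ 0 → i=2, swap a[2],a[3] → -7 -2 -6 3 -1 1 -8 2 0
j=4: a[4]=-1 ≤ 0 → i=3, swap a[3],a[4] → -7 -2 -6 -1 3 1 -8 2 0
j=5: a[5]=1 > 0 → no swap
(after j=5) a = -7 -2 -6 -1 3 1 -8 2 0

-7 -2 -6 -1 3 1 -8 2 0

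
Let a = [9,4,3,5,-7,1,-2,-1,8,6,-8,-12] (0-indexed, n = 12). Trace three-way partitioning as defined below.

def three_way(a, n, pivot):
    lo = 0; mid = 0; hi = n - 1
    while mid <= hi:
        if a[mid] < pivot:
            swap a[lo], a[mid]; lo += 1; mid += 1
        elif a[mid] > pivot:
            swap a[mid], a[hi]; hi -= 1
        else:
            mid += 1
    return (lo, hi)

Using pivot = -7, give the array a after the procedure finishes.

[-12,-8,-7,5,1,-2,-1,8,6,3,4,9]

lo=0 mid=0 hi=11
9>-7: swap(0,11), hi=10 ⇒ [-12,4,3,5,-7,1,-2,-1,8,6,-8,9]
-12<-7: swap(0,0), lo=1 mid=1 ⇒ [-12,4,3,5,-7,1,-2,-1,8,6,-8,9]
4>-7: swap(1,10), hi=9 ⇒ [-12,-8,3,5,-7,1,-2,-1,8,6,4,9]
-8<-7: swap(1,1), lo=2 mid=2 ⇒ [-12,-8,3,5,-7,1,-2,-1,8,6,4,9]
3>-7: swap(2,9), hi=8 ⇒ [-12,-8,6,5,-7,1,-2,-1,8,3,4,9]
6>-7: swap(2,8), hi=7 ⇒ [-12,-8,8,5,-7,1,-2,-1,6,3,4,9]
8>-7: swap(2,7), hi=6 ⇒ [-12,-8,-1,5,-7,1,-2,8,6,3,4,9]
-1>-7: swap(2,6), hi=5 ⇒ [-12,-8,-2,5,-7,1,-1,8,6,3,4,9]
-2>-7: swap(2,5), hi=4 ⇒ [-12,-8,1,5,-7,-2,-1,8,6,3,4,9]
1>-7: swap(2,4), hi=3 ⇒ [-12,-8,-7,5,1,-2,-1,8,6,3,4,9]
-7=-7: mid=3
5>-7: swap(3,3), hi=2 ⇒ [-12,-8,-7,5,1,-2,-1,8,6,3,4,9]
done. lo=2 hi=2; a=[-12,-8,-7,5,1,-2,-1,8,6,3,4,9]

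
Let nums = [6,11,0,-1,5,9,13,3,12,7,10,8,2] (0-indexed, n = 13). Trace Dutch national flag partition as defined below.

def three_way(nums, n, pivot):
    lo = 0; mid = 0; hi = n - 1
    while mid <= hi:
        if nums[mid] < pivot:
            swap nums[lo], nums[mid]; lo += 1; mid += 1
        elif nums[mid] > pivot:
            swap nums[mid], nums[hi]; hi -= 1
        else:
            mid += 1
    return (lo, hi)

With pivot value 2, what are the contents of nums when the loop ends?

pivot = 2; lo=0, mid=0, hi=12
nums[mid]=6>2: swap nums[0],nums[12]; hi=11 → [2,11,0,-1,5,9,13,3,12,7,10,8,6]
nums[mid]=2=2: mid=1
nums[mid]=11>2: swap nums[1],nums[11]; hi=10 → [2,8,0,-1,5,9,13,3,12,7,10,11,6]
nums[mid]=8>2: swap nums[1],nums[10]; hi=9 → [2,10,0,-1,5,9,13,3,12,7,8,11,6]
nums[mid]=10>2: swap nums[1],nums[9]; hi=8 → [2,7,0,-1,5,9,13,3,12,10,8,11,6]
nums[mid]=7>2: swap nums[1],nums[8]; hi=7 → [2,12,0,-1,5,9,13,3,7,10,8,11,6]
nums[mid]=12>2: swap nums[1],nums[7]; hi=6 → [2,3,0,-1,5,9,13,12,7,10,8,11,6]
nums[mid]=3>2: swap nums[1],nums[6]; hi=5 → [2,13,0,-1,5,9,3,12,7,10,8,11,6]
nums[mid]=13>2: swap nums[1],nums[5]; hi=4 → [2,9,0,-1,5,13,3,12,7,10,8,11,6]
nums[mid]=9>2: swap nums[1],nums[4]; hi=3 → [2,5,0,-1,9,13,3,12,7,10,8,11,6]
nums[mid]=5>2: swap nums[1],nums[3]; hi=2 → [2,-1,0,5,9,13,3,12,7,10,8,11,6]
nums[mid]=-1<2: swap nums[0],nums[1]; lo=1,mid=2 → [-1,2,0,5,9,13,3,12,7,10,8,11,6]
nums[mid]=0<2: swap nums[1],nums[2]; lo=2,mid=3 → [-1,0,2,5,9,13,3,12,7,10,8,11,6]
end: lo=2, hi=2; nums = [-1,0,2,5,9,13,3,12,7,10,8,11,6]

[-1,0,2,5,9,13,3,12,7,10,8,11,6]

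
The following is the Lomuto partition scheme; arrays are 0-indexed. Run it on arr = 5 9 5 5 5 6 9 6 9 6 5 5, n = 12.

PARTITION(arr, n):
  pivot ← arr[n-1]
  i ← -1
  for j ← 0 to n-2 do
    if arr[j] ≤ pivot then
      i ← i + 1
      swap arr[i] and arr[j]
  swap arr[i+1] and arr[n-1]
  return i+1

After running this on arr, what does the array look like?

pivot = arr[11] = 5; i = -1
j=0: arr[0]=5 ≤ 5 → i=0, swap arr[0],arr[0] (no change) → 5 9 5 5 5 6 9 6 9 6 5 5
j=1: arr[1]=9 > 5 → no swap
j=2: arr[2]=5 ≤ 5 → i=1, swap arr[1],arr[2] → 5 5 9 5 5 6 9 6 9 6 5 5
j=3: arr[3]=5 ≤ 5 → i=2, swap arr[2],arr[3] → 5 5 5 9 5 6 9 6 9 6 5 5
j=4: arr[4]=5 ≤ 5 → i=3, swap arr[3],arr[4] → 5 5 5 5 9 6 9 6 9 6 5 5
j=5: arr[5]=6 > 5 → no swap
j=6: arr[6]=9 > 5 → no swap
j=7: arr[7]=6 > 5 → no swap
j=8: arr[8]=9 > 5 → no swap
j=9: arr[9]=6 > 5 → no swap
j=10: arr[10]=5 ≤ 5 → i=4, swap arr[4],arr[10] → 5 5 5 5 5 6 9 6 9 6 9 5
final swap arr[5],arr[11] → 5 5 5 5 5 5 9 6 9 6 9 6; return 5

5 5 5 5 5 5 9 6 9 6 9 6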